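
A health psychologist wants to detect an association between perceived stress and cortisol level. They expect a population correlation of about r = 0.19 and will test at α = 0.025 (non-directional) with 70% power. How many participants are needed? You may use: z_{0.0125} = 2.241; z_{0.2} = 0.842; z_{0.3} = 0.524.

n = 210

Fisher's z: C = ½·ln((1+r)/(1−r)) = ½·ln(1.4691) = 0.1923.
n = ((z_{α/2} + z_β)/C)² + 3.
(2.241 + 0.524) / 0.1923 = 2.765 / 0.1923 = 14.379.
n = 14.379² + 3 = 206.74 + 3 = 209.7.
Round up.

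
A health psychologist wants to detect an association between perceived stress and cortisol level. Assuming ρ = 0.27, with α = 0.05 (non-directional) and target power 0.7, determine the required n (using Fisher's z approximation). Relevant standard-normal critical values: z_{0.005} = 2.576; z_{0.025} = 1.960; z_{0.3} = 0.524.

Fisher's z: C = ½·ln((1+r)/(1−r)) = ½·ln(1.7397) = 0.2769.
n = ((z_{α/2} + z_β)/C)² + 3.
(1.960 + 0.524) / 0.2769 = 2.484 / 0.2769 = 8.971.
n = 8.971² + 3 = 80.47 + 3 = 83.5.
Round up.

n = 84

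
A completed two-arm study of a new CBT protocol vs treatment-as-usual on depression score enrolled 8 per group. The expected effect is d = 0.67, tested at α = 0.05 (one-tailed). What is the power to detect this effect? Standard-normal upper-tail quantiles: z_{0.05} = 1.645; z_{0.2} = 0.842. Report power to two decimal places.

For two equal groups, power = Φ(d·√(n/2) − z_{α}).
d·√(n/2) = 0.67 × √(8/2) = 0.67 × 2.000 = 1.340.
z_β = 1.340 − 1.645 = -0.305.
Power = Φ(-0.305) = 0.380.

power ≈ 0.38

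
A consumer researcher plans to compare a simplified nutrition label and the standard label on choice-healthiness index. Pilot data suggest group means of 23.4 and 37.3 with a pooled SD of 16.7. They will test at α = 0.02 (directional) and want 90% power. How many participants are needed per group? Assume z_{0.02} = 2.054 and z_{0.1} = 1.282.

n = 33 per group

Cohen's d = |M₁ − M₂| / SD_pooled = |23.4 − 37.3| / 16.7 = 13.9 / 16.7 = 0.832.
For two independent groups with equal n: n = 2·((z_{α} + z_β) / d)².
z_{α} + z_β = 2.054 + 1.282 = 3.336.
n = 2 × (3.336 / 0.832)² = 2 × 4.010² = 2 × 16.08 = 32.2.
Round up to the next whole participant.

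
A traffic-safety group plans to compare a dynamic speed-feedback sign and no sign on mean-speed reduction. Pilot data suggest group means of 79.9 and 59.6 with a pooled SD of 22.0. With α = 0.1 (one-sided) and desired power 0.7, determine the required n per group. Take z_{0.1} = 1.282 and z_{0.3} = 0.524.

n = 8 per group

Cohen's d = |M₁ − M₂| / SD_pooled = |79.9 − 59.6| / 22.0 = 20.3 / 22.0 = 0.923.
For two independent groups with equal n: n = 2·((z_{α} + z_β) / d)².
z_{α} + z_β = 1.282 + 0.524 = 1.806.
n = 2 × (1.806 / 0.923)² = 2 × 1.957² = 2 × 3.83 = 7.7.
Round up to the next whole participant.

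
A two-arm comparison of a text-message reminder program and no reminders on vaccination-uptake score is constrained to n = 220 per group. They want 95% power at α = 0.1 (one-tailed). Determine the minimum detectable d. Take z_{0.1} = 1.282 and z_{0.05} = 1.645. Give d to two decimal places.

For two independent groups of n = 220 each: d_min = (z_{α} + z_β)·√(2/n).
z-sum = 1.282 + 1.645 = 2.927.
d_min = 2.927 × √(2/220) = 2.927 × 0.0953 = 0.279.

d_min ≈ 0.28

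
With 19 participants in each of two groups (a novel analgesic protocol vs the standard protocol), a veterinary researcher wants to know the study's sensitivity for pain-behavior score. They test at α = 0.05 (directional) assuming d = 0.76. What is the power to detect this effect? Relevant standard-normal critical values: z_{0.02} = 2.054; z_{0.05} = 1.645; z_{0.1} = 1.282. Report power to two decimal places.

power ≈ 0.76

For two equal groups, power = Φ(d·√(n/2) − z_{α}).
d·√(n/2) = 0.76 × √(19/2) = 0.76 × 3.082 = 2.342.
z_β = 2.342 − 1.645 = 0.697.
Power = Φ(0.697) = 0.757.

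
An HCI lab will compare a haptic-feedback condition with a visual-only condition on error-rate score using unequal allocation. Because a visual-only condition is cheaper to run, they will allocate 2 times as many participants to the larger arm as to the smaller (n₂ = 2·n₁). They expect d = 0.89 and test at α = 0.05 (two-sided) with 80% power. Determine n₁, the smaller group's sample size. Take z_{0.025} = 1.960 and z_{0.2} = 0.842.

n₁ = 15

With allocation ratio k = n₂/n₁ = 2, Var(x̄₁−x̄₂) = σ²(1/n₁ + 1/(k·n₁)) = σ²·(k+1)/(k·n₁).
So n₁ = (1 + 1/k)·((z_{α/2} + z_β)/d)² = 1.500 × (2.802/0.89)².
n₁ = 1.500 × 9.91 = 14.9.
Round up: n₁ = 15, giving n₂ = 2 × 15 = 30.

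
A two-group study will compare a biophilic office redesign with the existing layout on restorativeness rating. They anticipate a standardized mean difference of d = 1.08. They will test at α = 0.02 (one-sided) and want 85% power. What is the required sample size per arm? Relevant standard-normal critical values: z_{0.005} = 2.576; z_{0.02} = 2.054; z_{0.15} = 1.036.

n = 17 per group

For two independent groups with equal n: n = 2·((z_{α} + z_β) / d)².
z_{α} + z_β = 2.054 + 1.036 = 3.090.
n = 2 × (3.090 / 1.08)² = 2 × 2.861² = 2 × 8.19 = 16.4.
Round up to the next whole participant.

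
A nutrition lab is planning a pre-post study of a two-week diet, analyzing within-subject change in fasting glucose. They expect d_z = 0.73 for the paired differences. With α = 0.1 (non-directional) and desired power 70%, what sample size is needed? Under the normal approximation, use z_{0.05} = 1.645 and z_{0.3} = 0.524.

n = 9 pairs

For a paired (one-sample on differences) test: n = ((z_{α/2} + z_β) / d)².
z_{α/2} + z_β = 1.645 + 0.524 = 2.169.
n = (2.169 / 0.73)² = 2.971² = 8.83.
Round up.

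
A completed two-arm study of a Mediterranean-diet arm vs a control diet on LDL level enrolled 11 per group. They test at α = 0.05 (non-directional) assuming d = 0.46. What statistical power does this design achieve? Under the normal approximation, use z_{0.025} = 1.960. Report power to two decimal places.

For two equal groups, power = Φ(d·√(n/2) − z_{α/2}).
d·√(n/2) = 0.46 × √(11/2) = 0.46 × 2.345 = 1.079.
z_β = 1.079 − 1.960 = -0.881.
Power = Φ(-0.881) = 0.189.

power ≈ 0.19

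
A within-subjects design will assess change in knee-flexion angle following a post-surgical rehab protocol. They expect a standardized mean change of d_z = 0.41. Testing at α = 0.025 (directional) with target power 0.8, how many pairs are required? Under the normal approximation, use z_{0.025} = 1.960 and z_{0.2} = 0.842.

n = 47 pairs

For a paired (one-sample on differences) test: n = ((z_{α} + z_β) / d)².
z_{α} + z_β = 1.960 + 0.842 = 2.802.
n = (2.802 / 0.41)² = 6.834² = 46.71.
Round up.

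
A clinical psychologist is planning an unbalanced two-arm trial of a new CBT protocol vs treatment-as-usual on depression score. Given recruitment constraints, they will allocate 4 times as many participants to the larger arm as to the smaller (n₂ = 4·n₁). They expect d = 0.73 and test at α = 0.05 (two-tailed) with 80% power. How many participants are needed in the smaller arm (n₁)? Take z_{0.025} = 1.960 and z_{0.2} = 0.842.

n₁ = 19

With allocation ratio k = n₂/n₁ = 4, Var(x̄₁−x̄₂) = σ²(1/n₁ + 1/(k·n₁)) = σ²·(k+1)/(k·n₁).
So n₁ = (1 + 1/k)·((z_{α/2} + z_β)/d)² = 1.250 × (2.802/0.73)².
n₁ = 1.250 × 14.73 = 18.4.
Round up: n₁ = 19, giving n₂ = 4 × 19 = 76.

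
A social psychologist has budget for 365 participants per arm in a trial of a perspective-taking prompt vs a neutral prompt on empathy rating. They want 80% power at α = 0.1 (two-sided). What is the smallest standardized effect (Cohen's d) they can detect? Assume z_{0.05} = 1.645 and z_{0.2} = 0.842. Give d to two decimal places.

d_min ≈ 0.18

For two independent groups of n = 365 each: d_min = (z_{α/2} + z_β)·√(2/n).
z-sum = 1.645 + 0.842 = 2.487.
d_min = 2.487 × √(2/365) = 2.487 × 0.0740 = 0.184.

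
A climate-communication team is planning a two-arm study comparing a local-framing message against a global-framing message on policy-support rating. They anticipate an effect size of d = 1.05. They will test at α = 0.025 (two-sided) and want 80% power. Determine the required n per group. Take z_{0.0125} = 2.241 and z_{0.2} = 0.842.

For two independent groups with equal n: n = 2·((z_{α/2} + z_β) / d)².
z_{α/2} + z_β = 2.241 + 0.842 = 3.083.
n = 2 × (3.083 / 1.05)² = 2 × 2.936² = 2 × 8.62 = 17.2.
Round up to the next whole participant.

n = 18 per group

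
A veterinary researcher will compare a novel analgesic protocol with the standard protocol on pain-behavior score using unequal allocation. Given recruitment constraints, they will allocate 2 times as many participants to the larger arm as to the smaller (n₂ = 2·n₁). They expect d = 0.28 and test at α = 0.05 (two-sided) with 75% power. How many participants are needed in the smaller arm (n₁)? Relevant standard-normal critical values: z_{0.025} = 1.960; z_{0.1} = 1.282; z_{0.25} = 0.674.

With allocation ratio k = n₂/n₁ = 2, Var(x̄₁−x̄₂) = σ²(1/n₁ + 1/(k·n₁)) = σ²·(k+1)/(k·n₁).
So n₁ = (1 + 1/k)·((z_{α/2} + z_β)/d)² = 1.500 × (2.634/0.28)².
n₁ = 1.500 × 88.49 = 132.7.
Round up: n₁ = 133, giving n₂ = 2 × 133 = 266.

n₁ = 133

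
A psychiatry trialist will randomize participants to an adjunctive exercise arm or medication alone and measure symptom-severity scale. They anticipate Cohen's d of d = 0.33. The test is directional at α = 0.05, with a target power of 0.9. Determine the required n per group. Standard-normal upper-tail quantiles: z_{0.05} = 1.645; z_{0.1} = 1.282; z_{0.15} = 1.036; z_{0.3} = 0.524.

For two independent groups with equal n: n = 2·((z_{α} + z_β) / d)².
z_{α} + z_β = 1.645 + 1.282 = 2.927.
n = 2 × (2.927 / 0.33)² = 2 × 8.870² = 2 × 78.67 = 157.3.
Round up to the next whole participant.

n = 158 per group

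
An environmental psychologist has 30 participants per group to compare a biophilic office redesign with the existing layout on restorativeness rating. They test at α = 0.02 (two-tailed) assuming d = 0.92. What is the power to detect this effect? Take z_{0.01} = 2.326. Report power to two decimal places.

power ≈ 0.89

For two equal groups, power = Φ(d·√(n/2) − z_{α/2}).
d·√(n/2) = 0.92 × √(30/2) = 0.92 × 3.873 = 3.563.
z_β = 3.563 − 2.326 = 1.237.
Power = Φ(1.237) = 0.892.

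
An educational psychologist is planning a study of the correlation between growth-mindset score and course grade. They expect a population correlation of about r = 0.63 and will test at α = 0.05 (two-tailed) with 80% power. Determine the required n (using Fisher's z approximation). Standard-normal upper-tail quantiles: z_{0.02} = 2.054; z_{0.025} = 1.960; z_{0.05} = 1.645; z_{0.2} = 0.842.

Fisher's z: C = ½·ln((1+r)/(1−r)) = ½·ln(4.4054) = 0.7414.
n = ((z_{α/2} + z_β)/C)² + 3.
(1.960 + 0.842) / 0.7414 = 2.802 / 0.7414 = 3.779.
n = 3.779² + 3 = 14.28 + 3 = 17.3.
Round up.

n = 18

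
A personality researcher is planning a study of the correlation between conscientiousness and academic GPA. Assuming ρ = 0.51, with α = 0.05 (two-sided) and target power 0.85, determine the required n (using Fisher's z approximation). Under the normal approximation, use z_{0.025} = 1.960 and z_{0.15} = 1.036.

Fisher's z: C = ½·ln((1+r)/(1−r)) = ½·ln(3.0816) = 0.5627.
n = ((z_{α/2} + z_β)/C)² + 3.
(1.960 + 1.036) / 0.5627 = 2.996 / 0.5627 = 5.324.
n = 5.324² + 3 = 28.35 + 3 = 31.3.
Round up.

n = 32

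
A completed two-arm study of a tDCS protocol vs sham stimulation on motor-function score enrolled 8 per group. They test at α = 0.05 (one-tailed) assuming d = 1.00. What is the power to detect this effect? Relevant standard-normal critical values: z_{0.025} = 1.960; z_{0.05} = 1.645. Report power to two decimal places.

power ≈ 0.64

For two equal groups, power = Φ(d·√(n/2) − z_{α}).
d·√(n/2) = 1.00 × √(8/2) = 1.00 × 2.000 = 2.000.
z_β = 2.000 − 1.645 = 0.355.
Power = Φ(0.355) = 0.639.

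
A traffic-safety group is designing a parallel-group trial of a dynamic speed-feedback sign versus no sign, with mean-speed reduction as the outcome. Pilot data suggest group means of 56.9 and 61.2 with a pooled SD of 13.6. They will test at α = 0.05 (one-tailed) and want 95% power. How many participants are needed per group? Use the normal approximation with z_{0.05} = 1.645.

Cohen's d = |M₁ − M₂| / SD_pooled = |56.9 − 61.2| / 13.6 = 4.3 / 13.6 = 0.316.
For two independent groups with equal n: n = 2·((z_{α} + z_β) / d)².
z_{α} + z_β = 1.645 + 1.645 = 3.290.
n = 2 × (3.290 / 0.316)² = 2 × 10.411² = 2 × 108.40 = 216.8.
Round up to the next whole participant.

n = 217 per group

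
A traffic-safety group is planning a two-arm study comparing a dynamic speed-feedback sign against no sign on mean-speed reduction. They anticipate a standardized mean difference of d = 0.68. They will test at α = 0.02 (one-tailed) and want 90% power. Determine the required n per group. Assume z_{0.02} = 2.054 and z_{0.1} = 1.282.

For two independent groups with equal n: n = 2·((z_{α} + z_β) / d)².
z_{α} + z_β = 2.054 + 1.282 = 3.336.
n = 2 × (3.336 / 0.68)² = 2 × 4.906² = 2 × 24.07 = 48.1.
Round up to the next whole participant.

n = 49 per group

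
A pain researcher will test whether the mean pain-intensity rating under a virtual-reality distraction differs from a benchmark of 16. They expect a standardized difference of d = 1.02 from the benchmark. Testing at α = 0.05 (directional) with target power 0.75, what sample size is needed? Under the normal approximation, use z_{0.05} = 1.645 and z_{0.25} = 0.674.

n = 6

For a one-sample test: n = ((z_{α} + z_β) / d)².
z_{α} + z_β = 1.645 + 0.674 = 2.319.
n = (2.319 / 1.02)² = 2.274² = 5.17.
Round up.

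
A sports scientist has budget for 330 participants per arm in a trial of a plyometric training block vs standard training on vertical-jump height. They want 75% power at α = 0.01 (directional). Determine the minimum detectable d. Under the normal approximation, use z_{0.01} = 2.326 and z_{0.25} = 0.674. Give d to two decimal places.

For two independent groups of n = 330 each: d_min = (z_{α} + z_β)·√(2/n).
z-sum = 2.326 + 0.674 = 3.000.
d_min = 3.000 × √(2/330) = 3.000 × 0.0778 = 0.234.

d_min ≈ 0.23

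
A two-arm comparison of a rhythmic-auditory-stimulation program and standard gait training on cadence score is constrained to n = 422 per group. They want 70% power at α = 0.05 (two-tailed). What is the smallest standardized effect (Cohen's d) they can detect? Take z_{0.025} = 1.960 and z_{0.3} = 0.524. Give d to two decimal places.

For two independent groups of n = 422 each: d_min = (z_{α/2} + z_β)·√(2/n).
z-sum = 1.960 + 0.524 = 2.484.
d_min = 2.484 × √(2/422) = 2.484 × 0.0688 = 0.171.

d_min ≈ 0.17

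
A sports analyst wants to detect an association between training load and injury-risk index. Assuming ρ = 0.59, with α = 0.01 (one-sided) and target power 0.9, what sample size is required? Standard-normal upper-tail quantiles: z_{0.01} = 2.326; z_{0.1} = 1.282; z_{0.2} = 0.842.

Fisher's z: C = ½·ln((1+r)/(1−r)) = ½·ln(3.8780) = 0.6777.
n = ((z_{α} + z_β)/C)² + 3.
(2.326 + 1.282) / 0.6777 = 3.608 / 0.6777 = 5.324.
n = 5.324² + 3 = 28.34 + 3 = 31.3.
Round up.

n = 32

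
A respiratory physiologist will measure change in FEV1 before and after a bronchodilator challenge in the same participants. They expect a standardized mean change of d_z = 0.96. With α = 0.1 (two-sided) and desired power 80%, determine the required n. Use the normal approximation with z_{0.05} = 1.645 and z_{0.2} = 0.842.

n = 7 pairs

For a paired (one-sample on differences) test: n = ((z_{α/2} + z_β) / d)².
z_{α/2} + z_β = 1.645 + 0.842 = 2.487.
n = (2.487 / 0.96)² = 2.591² = 6.71.
Round up.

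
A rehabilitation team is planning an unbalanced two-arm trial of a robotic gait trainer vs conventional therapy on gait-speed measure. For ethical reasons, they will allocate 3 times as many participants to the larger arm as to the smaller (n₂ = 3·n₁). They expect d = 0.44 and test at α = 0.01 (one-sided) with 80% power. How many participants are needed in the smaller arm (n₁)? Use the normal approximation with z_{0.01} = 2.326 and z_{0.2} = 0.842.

With allocation ratio k = n₂/n₁ = 3, Var(x̄₁−x̄₂) = σ²(1/n₁ + 1/(k·n₁)) = σ²·(k+1)/(k·n₁).
So n₁ = (1 + 1/k)·((z_{α} + z_β)/d)² = 1.333 × (3.168/0.44)².
n₁ = 1.333 × 51.84 = 69.1.
Round up: n₁ = 70, giving n₂ = 3 × 70 = 210.

n₁ = 70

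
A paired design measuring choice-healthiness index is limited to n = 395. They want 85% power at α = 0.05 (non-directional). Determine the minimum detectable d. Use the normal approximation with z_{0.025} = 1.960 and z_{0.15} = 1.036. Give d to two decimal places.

For a single sample (or paired design) of n = 395: d_min = (z_{α/2} + z_β)/√n.
z-sum = 1.960 + 1.036 = 2.996.
d_min = 2.996 / √395 = 2.996 / 19.875 = 0.151.

d_min ≈ 0.15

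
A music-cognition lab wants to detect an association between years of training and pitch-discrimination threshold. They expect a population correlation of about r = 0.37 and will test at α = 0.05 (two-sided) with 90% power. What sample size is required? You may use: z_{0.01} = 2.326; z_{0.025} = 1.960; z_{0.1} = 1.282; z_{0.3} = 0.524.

n = 73

Fisher's z: C = ½·ln((1+r)/(1−r)) = ½·ln(2.1746) = 0.3884.
n = ((z_{α/2} + z_β)/C)² + 3.
(1.960 + 1.282) / 0.3884 = 3.242 / 0.3884 = 8.347.
n = 8.347² + 3 = 69.67 + 3 = 72.7.
Round up.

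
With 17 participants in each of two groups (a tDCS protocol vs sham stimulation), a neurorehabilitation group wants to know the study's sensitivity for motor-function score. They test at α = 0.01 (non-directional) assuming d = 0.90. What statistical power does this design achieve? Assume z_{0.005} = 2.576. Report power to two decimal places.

For two equal groups, power = Φ(d·√(n/2) − z_{α/2}).
d·√(n/2) = 0.90 × √(17/2) = 0.90 × 2.915 = 2.624.
z_β = 2.624 − 2.576 = 0.048.
Power = Φ(0.048) = 0.519.

power ≈ 0.52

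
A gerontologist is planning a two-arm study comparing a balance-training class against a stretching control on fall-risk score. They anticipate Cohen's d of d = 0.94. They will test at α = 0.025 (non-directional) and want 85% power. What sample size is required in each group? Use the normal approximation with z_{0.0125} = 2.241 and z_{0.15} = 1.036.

For two independent groups with equal n: n = 2·((z_{α/2} + z_β) / d)².
z_{α/2} + z_β = 2.241 + 1.036 = 3.277.
n = 2 × (3.277 / 0.94)² = 2 × 3.486² = 2 × 12.15 = 24.3.
Round up to the next whole participant.

n = 25 per group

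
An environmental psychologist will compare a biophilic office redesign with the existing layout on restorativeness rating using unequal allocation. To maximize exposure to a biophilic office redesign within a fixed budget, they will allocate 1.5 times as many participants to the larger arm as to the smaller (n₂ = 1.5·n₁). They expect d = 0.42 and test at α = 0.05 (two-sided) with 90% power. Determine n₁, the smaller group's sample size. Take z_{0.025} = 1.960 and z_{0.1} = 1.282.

With allocation ratio k = n₂/n₁ = 1.5, Var(x̄₁−x̄₂) = σ²(1/n₁ + 1/(k·n₁)) = σ²·(k+1)/(k·n₁).
So n₁ = (1 + 1/k)·((z_{α/2} + z_β)/d)² = 1.667 × (3.242/0.42)².
n₁ = 1.667 × 59.58 = 99.3.
Round up: n₁ = 100, giving n₂ = 1.5 × 100 = 150.

n₁ = 100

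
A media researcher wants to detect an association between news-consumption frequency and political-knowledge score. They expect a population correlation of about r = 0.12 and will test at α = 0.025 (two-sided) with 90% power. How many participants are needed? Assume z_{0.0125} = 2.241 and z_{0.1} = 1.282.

Fisher's z: C = ½·ln((1+r)/(1−r)) = ½·ln(1.2727) = 0.1206.
n = ((z_{α/2} + z_β)/C)² + 3.
(2.241 + 1.282) / 0.1206 = 3.523 / 0.1206 = 29.212.
n = 29.212² + 3 = 853.36 + 3 = 856.4.
Round up.

n = 857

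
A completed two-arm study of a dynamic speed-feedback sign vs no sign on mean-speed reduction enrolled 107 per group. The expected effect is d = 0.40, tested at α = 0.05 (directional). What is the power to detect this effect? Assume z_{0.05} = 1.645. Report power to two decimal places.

power ≈ 0.90

For two equal groups, power = Φ(d·√(n/2) − z_{α}).
d·√(n/2) = 0.40 × √(107/2) = 0.40 × 7.314 = 2.926.
z_β = 2.926 − 1.645 = 1.281.
Power = Φ(1.281) = 0.900.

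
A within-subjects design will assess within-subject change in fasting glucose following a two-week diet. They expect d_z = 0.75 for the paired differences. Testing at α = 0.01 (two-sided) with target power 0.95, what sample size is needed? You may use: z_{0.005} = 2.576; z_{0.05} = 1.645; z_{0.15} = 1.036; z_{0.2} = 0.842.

n = 32 pairs

For a paired (one-sample on differences) test: n = ((z_{α/2} + z_β) / d)².
z_{α/2} + z_β = 2.576 + 1.645 = 4.221.
n = (4.221 / 0.75)² = 5.628² = 31.67.
Round up.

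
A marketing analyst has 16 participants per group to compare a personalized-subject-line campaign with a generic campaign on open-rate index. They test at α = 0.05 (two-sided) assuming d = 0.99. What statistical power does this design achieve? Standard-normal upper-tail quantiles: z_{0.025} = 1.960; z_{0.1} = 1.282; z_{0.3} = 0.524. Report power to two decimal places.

For two equal groups, power = Φ(d·√(n/2) − z_{α/2}).
d·√(n/2) = 0.99 × √(16/2) = 0.99 × 2.828 = 2.800.
z_β = 2.800 − 1.960 = 0.840.
Power = Φ(0.840) = 0.800.

power ≈ 0.80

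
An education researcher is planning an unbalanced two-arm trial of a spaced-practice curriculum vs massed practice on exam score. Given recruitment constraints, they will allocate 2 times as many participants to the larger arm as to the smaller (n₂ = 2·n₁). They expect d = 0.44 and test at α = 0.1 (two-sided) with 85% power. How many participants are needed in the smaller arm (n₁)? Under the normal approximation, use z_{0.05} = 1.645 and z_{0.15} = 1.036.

With allocation ratio k = n₂/n₁ = 2, Var(x̄₁−x̄₂) = σ²(1/n₁ + 1/(k·n₁)) = σ²·(k+1)/(k·n₁).
So n₁ = (1 + 1/k)·((z_{α/2} + z_β)/d)² = 1.500 × (2.681/0.44)².
n₁ = 1.500 × 37.13 = 55.7.
Round up: n₁ = 56, giving n₂ = 2 × 56 = 112.

n₁ = 56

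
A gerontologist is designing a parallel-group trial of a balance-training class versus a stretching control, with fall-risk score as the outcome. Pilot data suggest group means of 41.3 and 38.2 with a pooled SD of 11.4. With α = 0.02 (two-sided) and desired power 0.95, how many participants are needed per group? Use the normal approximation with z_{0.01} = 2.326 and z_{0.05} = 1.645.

Cohen's d = |M₁ − M₂| / SD_pooled = |41.3 − 38.2| / 11.4 = 3.1 / 11.4 = 0.272.
For two independent groups with equal n: n = 2·((z_{α/2} + z_β) / d)².
z_{α/2} + z_β = 2.326 + 1.645 = 3.971.
n = 2 × (3.971 / 0.272)² = 2 × 14.599² = 2 × 213.14 = 426.3.
Round up to the next whole participant.

n = 427 per group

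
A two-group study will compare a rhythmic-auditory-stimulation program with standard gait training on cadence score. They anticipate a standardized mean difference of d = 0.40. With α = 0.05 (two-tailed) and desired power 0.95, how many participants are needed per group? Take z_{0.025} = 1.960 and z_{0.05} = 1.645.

n = 163 per group

For two independent groups with equal n: n = 2·((z_{α/2} + z_β) / d)².
z_{α/2} + z_β = 1.960 + 1.645 = 3.605.
n = 2 × (3.605 / 0.40)² = 2 × 9.012² = 2 × 81.23 = 162.5.
Round up to the next whole participant.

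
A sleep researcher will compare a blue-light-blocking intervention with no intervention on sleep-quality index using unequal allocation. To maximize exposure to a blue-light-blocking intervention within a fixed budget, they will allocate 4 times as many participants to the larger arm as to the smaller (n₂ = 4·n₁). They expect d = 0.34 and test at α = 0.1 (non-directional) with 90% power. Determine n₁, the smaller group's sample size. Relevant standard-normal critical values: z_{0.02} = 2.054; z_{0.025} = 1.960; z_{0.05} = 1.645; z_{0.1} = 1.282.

n₁ = 93

With allocation ratio k = n₂/n₁ = 4, Var(x̄₁−x̄₂) = σ²(1/n₁ + 1/(k·n₁)) = σ²·(k+1)/(k·n₁).
So n₁ = (1 + 1/k)·((z_{α/2} + z_β)/d)² = 1.250 × (2.927/0.34)².
n₁ = 1.250 × 74.11 = 92.6.
Round up: n₁ = 93, giving n₂ = 4 × 93 = 372.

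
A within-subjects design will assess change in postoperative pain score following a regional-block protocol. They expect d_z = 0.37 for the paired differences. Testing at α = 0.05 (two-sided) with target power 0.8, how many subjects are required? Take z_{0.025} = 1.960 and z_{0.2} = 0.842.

n = 58 pairs

For a paired (one-sample on differences) test: n = ((z_{α/2} + z_β) / d)².
z_{α/2} + z_β = 1.960 + 0.842 = 2.802.
n = (2.802 / 0.37)² = 7.573² = 57.35.
Round up.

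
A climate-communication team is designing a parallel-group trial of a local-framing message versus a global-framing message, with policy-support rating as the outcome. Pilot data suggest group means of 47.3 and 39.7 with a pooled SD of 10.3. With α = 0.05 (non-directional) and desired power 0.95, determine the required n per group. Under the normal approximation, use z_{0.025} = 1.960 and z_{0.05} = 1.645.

Cohen's d = |M₁ − M₂| / SD_pooled = |47.3 − 39.7| / 10.3 = 7.6 / 10.3 = 0.738.
For two independent groups with equal n: n = 2·((z_{α/2} + z_β) / d)².
z_{α/2} + z_β = 1.960 + 1.645 = 3.605.
n = 2 × (3.605 / 0.738)² = 2 × 4.885² = 2 × 23.86 = 47.7.
Round up to the next whole participant.

n = 48 per group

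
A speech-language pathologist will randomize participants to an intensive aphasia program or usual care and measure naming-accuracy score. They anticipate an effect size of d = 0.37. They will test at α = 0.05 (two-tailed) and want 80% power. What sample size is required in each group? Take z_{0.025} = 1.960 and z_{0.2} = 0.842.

n = 115 per group

For two independent groups with equal n: n = 2·((z_{α/2} + z_β) / d)².
z_{α/2} + z_β = 1.960 + 0.842 = 2.802.
n = 2 × (2.802 / 0.37)² = 2 × 7.573² = 2 × 57.35 = 114.7.
Round up to the next whole participant.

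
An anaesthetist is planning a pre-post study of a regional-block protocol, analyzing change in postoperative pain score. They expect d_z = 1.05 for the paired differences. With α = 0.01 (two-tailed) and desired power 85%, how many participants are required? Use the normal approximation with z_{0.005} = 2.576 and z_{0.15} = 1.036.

n = 12 pairs

For a paired (one-sample on differences) test: n = ((z_{α/2} + z_β) / d)².
z_{α/2} + z_β = 2.576 + 1.036 = 3.612.
n = (3.612 / 1.05)² = 3.440² = 11.83.
Round up.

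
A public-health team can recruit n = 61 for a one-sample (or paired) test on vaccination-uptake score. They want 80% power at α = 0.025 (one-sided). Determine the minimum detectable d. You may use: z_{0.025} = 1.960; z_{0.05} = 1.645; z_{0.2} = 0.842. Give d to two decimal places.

For a single sample (or paired design) of n = 61: d_min = (z_{α} + z_β)/√n.
z-sum = 1.960 + 0.842 = 2.802.
d_min = 2.802 / √61 = 2.802 / 7.810 = 0.359.

d_min ≈ 0.36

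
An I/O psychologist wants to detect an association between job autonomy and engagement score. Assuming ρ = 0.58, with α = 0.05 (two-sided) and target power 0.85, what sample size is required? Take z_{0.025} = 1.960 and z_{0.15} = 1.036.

n = 24

Fisher's z: C = ½·ln((1+r)/(1−r)) = ½·ln(3.7619) = 0.6625.
n = ((z_{α/2} + z_β)/C)² + 3.
(1.960 + 1.036) / 0.6625 = 2.996 / 0.6625 = 4.522.
n = 4.522² + 3 = 20.45 + 3 = 23.5.
Round up.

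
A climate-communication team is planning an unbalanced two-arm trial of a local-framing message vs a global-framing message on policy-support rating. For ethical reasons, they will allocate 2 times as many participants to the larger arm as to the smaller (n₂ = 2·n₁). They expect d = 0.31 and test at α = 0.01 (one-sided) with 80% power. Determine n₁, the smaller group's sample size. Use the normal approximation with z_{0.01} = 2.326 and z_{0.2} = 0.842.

With allocation ratio k = n₂/n₁ = 2, Var(x̄₁−x̄₂) = σ²(1/n₁ + 1/(k·n₁)) = σ²·(k+1)/(k·n₁).
So n₁ = (1 + 1/k)·((z_{α} + z_β)/d)² = 1.500 × (3.168/0.31)².
n₁ = 1.500 × 104.44 = 156.7.
Round up: n₁ = 157, giving n₂ = 2 × 157 = 314.

n₁ = 157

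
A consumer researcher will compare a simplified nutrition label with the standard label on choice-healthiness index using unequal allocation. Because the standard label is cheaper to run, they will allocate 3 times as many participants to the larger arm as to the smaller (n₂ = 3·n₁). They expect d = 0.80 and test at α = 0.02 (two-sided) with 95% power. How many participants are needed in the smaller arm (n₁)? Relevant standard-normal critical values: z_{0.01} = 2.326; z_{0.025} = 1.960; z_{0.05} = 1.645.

With allocation ratio k = n₂/n₁ = 3, Var(x̄₁−x̄₂) = σ²(1/n₁ + 1/(k·n₁)) = σ²·(k+1)/(k·n₁).
So n₁ = (1 + 1/k)·((z_{α/2} + z_β)/d)² = 1.333 × (3.971/0.80)².
n₁ = 1.333 × 24.64 = 32.9.
Round up: n₁ = 33, giving n₂ = 3 × 33 = 99.

n₁ = 33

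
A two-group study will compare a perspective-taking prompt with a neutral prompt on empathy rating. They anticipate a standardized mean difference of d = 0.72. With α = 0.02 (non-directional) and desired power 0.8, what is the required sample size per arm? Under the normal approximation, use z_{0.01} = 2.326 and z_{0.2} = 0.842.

n = 39 per group

For two independent groups with equal n: n = 2·((z_{α/2} + z_β) / d)².
z_{α/2} + z_β = 2.326 + 0.842 = 3.168.
n = 2 × (3.168 / 0.72)² = 2 × 4.400² = 2 × 19.36 = 38.7.
Round up to the next whole participant.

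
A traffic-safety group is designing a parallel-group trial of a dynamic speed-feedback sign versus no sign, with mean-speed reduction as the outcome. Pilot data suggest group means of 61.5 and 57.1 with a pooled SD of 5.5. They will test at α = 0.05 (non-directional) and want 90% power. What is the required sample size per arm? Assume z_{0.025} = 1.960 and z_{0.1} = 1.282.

n = 33 per group

Cohen's d = |M₁ − M₂| / SD_pooled = |61.5 − 57.1| / 5.5 = 4.4 / 5.5 = 0.800.
For two independent groups with equal n: n = 2·((z_{α/2} + z_β) / d)².
z_{α/2} + z_β = 1.960 + 1.282 = 3.242.
n = 2 × (3.242 / 0.800)² = 2 × 4.052² = 2 × 16.42 = 32.8.
Round up to the next whole participant.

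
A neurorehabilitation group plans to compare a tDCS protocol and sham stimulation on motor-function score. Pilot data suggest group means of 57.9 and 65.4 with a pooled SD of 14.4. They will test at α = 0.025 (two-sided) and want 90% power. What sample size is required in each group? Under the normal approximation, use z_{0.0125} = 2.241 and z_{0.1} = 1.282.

Cohen's d = |M₁ − M₂| / SD_pooled = |57.9 − 65.4| / 14.4 = 7.5 / 14.4 = 0.521.
For two independent groups with equal n: n = 2·((z_{α/2} + z_β) / d)².
z_{α/2} + z_β = 2.241 + 1.282 = 3.523.
n = 2 × (3.523 / 0.521)² = 2 × 6.762² = 2 × 45.72 = 91.4.
Round up to the next whole participant.

n = 92 per group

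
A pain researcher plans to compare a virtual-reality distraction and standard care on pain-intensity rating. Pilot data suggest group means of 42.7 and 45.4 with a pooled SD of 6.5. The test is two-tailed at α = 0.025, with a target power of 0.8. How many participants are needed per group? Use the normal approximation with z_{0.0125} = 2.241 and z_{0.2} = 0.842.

n = 111 per group

Cohen's d = |M₁ − M₂| / SD_pooled = |42.7 − 45.4| / 6.5 = 2.7 / 6.5 = 0.415.
For two independent groups with equal n: n = 2·((z_{α/2} + z_β) / d)².
z_{α/2} + z_β = 2.241 + 0.842 = 3.083.
n = 2 × (3.083 / 0.415)² = 2 × 7.429² = 2 × 55.19 = 110.4.
Round up to the next whole participant.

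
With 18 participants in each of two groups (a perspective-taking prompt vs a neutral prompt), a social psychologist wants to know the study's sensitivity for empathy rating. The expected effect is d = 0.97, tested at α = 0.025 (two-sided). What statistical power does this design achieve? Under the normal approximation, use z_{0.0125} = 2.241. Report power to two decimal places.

power ≈ 0.75

For two equal groups, power = Φ(d·√(n/2) − z_{α/2}).
d·√(n/2) = 0.97 × √(18/2) = 0.97 × 3.000 = 2.910.
z_β = 2.910 − 2.241 = 0.669.
Power = Φ(0.669) = 0.748.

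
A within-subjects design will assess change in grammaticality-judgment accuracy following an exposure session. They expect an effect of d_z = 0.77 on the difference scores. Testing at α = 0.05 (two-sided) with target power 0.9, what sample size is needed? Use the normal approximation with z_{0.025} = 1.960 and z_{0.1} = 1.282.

n = 18 pairs

For a paired (one-sample on differences) test: n = ((z_{α/2} + z_β) / d)².
z_{α/2} + z_β = 1.960 + 1.282 = 3.242.
n = (3.242 / 0.77)² = 4.210² = 17.73.
Round up.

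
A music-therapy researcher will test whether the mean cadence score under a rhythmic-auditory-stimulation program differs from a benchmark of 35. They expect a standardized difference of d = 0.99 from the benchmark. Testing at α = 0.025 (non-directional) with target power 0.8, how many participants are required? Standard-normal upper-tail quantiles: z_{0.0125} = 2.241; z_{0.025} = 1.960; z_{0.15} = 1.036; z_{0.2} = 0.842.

For a one-sample test: n = ((z_{α/2} + z_β) / d)².
z_{α/2} + z_β = 2.241 + 0.842 = 3.083.
n = (3.083 / 0.99)² = 3.114² = 9.70.
Round up.

n = 10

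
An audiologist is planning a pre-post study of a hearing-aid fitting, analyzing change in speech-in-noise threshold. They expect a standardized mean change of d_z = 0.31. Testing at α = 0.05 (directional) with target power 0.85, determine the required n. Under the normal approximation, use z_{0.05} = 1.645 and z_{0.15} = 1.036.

For a paired (one-sample on differences) test: n = ((z_{α} + z_β) / d)².
z_{α} + z_β = 1.645 + 1.036 = 2.681.
n = (2.681 / 0.31)² = 8.648² = 74.79.
Round up.

n = 75 pairs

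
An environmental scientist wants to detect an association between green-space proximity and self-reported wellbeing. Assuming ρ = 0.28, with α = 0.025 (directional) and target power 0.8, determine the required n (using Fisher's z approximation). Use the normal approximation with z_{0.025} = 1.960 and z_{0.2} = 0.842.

Fisher's z: C = ½·ln((1+r)/(1−r)) = ½·ln(1.7778) = 0.2877.
n = ((z_{α} + z_β)/C)² + 3.
(1.960 + 0.842) / 0.2877 = 2.802 / 0.2877 = 9.739.
n = 9.739² + 3 = 94.85 + 3 = 97.9.
Round up.

n = 98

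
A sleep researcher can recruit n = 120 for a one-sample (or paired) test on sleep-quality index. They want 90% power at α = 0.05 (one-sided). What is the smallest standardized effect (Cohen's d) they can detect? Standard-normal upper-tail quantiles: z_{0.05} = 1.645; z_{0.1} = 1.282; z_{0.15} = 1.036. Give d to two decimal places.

d_min ≈ 0.27

For a single sample (or paired design) of n = 120: d_min = (z_{α} + z_β)/√n.
z-sum = 1.645 + 1.282 = 2.927.
d_min = 2.927 / √120 = 2.927 / 10.954 = 0.267.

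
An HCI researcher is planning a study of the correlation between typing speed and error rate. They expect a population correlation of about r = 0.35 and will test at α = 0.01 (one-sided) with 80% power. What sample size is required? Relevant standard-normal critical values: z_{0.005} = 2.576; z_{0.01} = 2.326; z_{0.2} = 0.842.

n = 79

Fisher's z: C = ½·ln((1+r)/(1−r)) = ½·ln(2.0769) = 0.3654.
n = ((z_{α} + z_β)/C)² + 3.
(2.326 + 0.842) / 0.3654 = 3.168 / 0.3654 = 8.670.
n = 8.670² + 3 = 75.17 + 3 = 78.2.
Round up.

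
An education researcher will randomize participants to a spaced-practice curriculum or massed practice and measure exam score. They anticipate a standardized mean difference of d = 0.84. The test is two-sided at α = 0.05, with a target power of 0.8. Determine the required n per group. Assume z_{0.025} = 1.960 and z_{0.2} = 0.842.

For two independent groups with equal n: n = 2·((z_{α/2} + z_β) / d)².
z_{α/2} + z_β = 1.960 + 0.842 = 2.802.
n = 2 × (2.802 / 0.84)² = 2 × 3.336² = 2 × 11.13 = 22.3.
Round up to the next whole participant.

n = 23 per group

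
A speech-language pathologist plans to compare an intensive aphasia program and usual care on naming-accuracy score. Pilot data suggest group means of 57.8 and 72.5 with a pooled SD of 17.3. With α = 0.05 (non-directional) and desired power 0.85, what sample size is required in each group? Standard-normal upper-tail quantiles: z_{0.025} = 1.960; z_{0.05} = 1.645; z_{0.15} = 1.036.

Cohen's d = |M₁ − M₂| / SD_pooled = |57.8 − 72.5| / 17.3 = 14.7 / 17.3 = 0.850.
For two independent groups with equal n: n = 2·((z_{α/2} + z_β) / d)².
z_{α/2} + z_β = 1.960 + 1.036 = 2.996.
n = 2 × (2.996 / 0.850)² = 2 × 3.525² = 2 × 12.42 = 24.8.
Round up to the next whole participant.

n = 25 per group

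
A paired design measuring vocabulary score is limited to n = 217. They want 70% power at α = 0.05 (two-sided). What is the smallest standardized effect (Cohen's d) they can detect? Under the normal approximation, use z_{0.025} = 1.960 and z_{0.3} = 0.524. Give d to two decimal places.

d_min ≈ 0.17

For a single sample (or paired design) of n = 217: d_min = (z_{α/2} + z_β)/√n.
z-sum = 1.960 + 0.524 = 2.484.
d_min = 2.484 / √217 = 2.484 / 14.731 = 0.169.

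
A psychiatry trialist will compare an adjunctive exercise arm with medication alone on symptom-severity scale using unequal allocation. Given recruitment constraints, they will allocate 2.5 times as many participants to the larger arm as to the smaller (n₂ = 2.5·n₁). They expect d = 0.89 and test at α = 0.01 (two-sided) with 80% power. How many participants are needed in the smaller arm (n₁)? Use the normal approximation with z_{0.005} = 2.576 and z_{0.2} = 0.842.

With allocation ratio k = n₂/n₁ = 2.5, Var(x̄₁−x̄₂) = σ²(1/n₁ + 1/(k·n₁)) = σ²·(k+1)/(k·n₁).
So n₁ = (1 + 1/k)·((z_{α/2} + z_β)/d)² = 1.400 × (3.418/0.89)².
n₁ = 1.400 × 14.75 = 20.6.
Round up: n₁ = 21, giving n₂ = ⌈2.5 × 21⌉ = ⌈52.5⌉ = 53.

n₁ = 21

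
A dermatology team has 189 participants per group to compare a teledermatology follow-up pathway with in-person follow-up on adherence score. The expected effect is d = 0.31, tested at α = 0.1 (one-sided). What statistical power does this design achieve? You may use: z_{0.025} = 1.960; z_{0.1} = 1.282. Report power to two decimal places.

power ≈ 0.96

For two equal groups, power = Φ(d·√(n/2) − z_{α}).
d·√(n/2) = 0.31 × √(189/2) = 0.31 × 9.721 = 3.014.
z_β = 3.014 − 1.282 = 1.732.
Power = Φ(1.732) = 0.958.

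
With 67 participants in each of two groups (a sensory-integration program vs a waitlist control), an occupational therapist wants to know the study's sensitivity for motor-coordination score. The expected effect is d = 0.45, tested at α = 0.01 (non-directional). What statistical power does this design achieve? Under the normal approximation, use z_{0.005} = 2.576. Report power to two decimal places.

For two equal groups, power = Φ(d·√(n/2) − z_{α/2}).
d·√(n/2) = 0.45 × √(67/2) = 0.45 × 5.788 = 2.605.
z_β = 2.605 − 2.576 = 0.029.
Power = Φ(0.029) = 0.511.

power ≈ 0.51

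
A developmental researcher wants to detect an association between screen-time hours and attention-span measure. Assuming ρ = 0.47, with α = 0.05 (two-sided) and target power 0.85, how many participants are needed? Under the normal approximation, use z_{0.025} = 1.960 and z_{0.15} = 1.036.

n = 38

Fisher's z: C = ½·ln((1+r)/(1−r)) = ½·ln(2.7736) = 0.5101.
n = ((z_{α/2} + z_β)/C)² + 3.
(1.960 + 1.036) / 0.5101 = 2.996 / 0.5101 = 5.873.
n = 5.873² + 3 = 34.50 + 3 = 37.5.
Round up.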